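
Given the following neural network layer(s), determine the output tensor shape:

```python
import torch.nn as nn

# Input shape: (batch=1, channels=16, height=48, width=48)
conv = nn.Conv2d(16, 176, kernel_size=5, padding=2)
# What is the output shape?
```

Input: (1, 16, 48, 48) -> Output: (1, 176, 48, 48)

Answer: (1, 176, 48, 48)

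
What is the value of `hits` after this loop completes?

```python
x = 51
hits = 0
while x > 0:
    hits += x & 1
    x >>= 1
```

Count set bits in 51 (binary: 0b110011)
`hits` takes the values: 0 → 1 → 2 → 3 → 4

Answer: 4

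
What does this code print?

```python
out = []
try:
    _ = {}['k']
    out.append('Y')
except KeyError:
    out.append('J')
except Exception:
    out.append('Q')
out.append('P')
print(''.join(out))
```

Execution trace: 'J' (except KeyError) → 'P' (after the try/except). Output: JP

Answer: JP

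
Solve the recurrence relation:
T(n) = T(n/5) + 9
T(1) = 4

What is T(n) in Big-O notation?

Each step divides n by 5 and adds 9. After log_5(n) steps we reach T(1)=4. So T(n) = 9·log_5(n) + 4 = O(log n).

Answer: O(log n)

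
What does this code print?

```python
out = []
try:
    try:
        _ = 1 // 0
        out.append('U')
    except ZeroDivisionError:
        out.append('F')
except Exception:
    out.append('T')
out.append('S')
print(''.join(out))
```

Execution trace: 'F' (inner except ZeroDivisionError) → 'S' (after the try/except). Output: FS

Answer: FS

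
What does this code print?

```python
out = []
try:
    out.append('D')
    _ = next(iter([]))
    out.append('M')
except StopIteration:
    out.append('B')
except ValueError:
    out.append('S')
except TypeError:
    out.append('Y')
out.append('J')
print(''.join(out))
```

Execution trace: 'D' (try body) → 'B' (except StopIteration) → 'J' (after the try/except). Output: DBJ

Answer: DBJ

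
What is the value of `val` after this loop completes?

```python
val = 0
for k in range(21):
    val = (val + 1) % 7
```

Increment mod 7, 21 times = 0
`val` takes the values: 0 → 1 → 2 → 3 → 4 → 5 → 6 → 0 → 1 → 2 → 3 → 4 → 5 → 6 → 0 → 1 → 2 → 3 → 4 → 5 → 6 → 0

Answer: 0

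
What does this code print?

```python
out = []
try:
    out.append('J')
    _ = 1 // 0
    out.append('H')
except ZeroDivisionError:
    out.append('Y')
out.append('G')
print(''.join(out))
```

Execution trace: 'J' (try body) → 'Y' (except ZeroDivisionError) → 'G' (after the try/except). Output: JYG

Answer: JYG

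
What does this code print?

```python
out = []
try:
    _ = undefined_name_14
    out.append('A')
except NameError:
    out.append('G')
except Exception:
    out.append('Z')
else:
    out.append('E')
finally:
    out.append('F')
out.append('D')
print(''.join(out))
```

Execution trace: 'G' (except NameError) → 'F' (finally) → 'D' (after the try/except). Output: GFD

Answer: GFD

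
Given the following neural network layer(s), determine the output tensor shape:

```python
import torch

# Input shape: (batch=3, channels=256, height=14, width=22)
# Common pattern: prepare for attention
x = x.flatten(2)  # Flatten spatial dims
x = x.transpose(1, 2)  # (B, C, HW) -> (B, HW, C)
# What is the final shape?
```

Input: (3, 256, 14, 22) -> after flatten(2): (3, 256, 308) -> Output: (3, 308, 256)

Answer: (3, 308, 256)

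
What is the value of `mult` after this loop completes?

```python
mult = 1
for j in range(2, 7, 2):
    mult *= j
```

Product of even numbers 2 to 6
`mult` takes the values: 1 → 2 → 8 → 48

Answer: 48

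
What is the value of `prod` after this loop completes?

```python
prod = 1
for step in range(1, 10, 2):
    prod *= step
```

Product of 1, 3, 5, ... up to 9
`prod` takes the values: 1 → 3 → 15 → 105 → 945

Answer: 945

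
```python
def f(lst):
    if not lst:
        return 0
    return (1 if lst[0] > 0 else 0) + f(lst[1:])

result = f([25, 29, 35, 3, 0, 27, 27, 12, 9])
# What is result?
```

Count of positive elements in [25, 29, 35, 3, 0, 27, 27, 12, 9] = 8

Answer: 8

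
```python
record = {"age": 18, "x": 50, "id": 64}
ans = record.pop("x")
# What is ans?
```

Trace:
`record = {"age": 18, "x": 50, "id": 64}` → record = {'age': 18, 'x': 50, 'id': 64}
`ans = record.pop("x")` → record = {'age': 18, 'id': 64}; ans = 50
So ans = 50

Answer: 50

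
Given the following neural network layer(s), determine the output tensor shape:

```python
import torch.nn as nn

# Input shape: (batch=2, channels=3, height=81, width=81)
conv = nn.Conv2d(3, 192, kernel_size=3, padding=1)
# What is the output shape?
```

Input: (2, 3, 81, 81) -> Output: (2, 192, 81, 81)

Answer: (2, 192, 81, 81)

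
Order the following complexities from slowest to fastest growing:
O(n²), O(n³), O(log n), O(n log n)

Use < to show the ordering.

Ordered by growth rate: O(log n) < O(n log n) < O(n²) < O(n³)

Answer: O(log n) < O(n log n) < O(n²) < O(n³)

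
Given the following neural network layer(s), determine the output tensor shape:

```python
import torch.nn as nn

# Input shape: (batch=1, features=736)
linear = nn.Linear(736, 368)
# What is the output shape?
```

Input: (1, 736) -> Output: (1, 368)

Answer: (1, 368)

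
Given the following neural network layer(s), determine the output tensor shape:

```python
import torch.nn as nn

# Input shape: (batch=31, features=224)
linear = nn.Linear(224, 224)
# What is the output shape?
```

Input: (31, 224) -> Output: (31, 224)

Answer: (31, 224)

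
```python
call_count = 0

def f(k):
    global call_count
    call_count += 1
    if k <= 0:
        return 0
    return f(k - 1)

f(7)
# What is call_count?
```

Linear recursion stepping by 1: 8 calls from k=7 down to ≤0.

Answer: 8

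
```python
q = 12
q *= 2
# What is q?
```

Trace:
`q = 12` → q = 12
`q *= 2` → q = 24
So q = 24

Answer: 24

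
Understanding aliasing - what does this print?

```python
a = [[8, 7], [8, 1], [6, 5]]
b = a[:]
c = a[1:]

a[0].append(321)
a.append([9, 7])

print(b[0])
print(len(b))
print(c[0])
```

Key concept: slice with nested mutation.
Step by step:
`a = [[8, 7], [8, 1], [6, 5]]` → a = [[8, 7], [8, 1], [6, 5]]
`b = a[:]` → b = [[8, 7], [8, 1], [6, 5]]
`c = a[1:]` → c = [[8, 1], [6, 5]]
`a[0].append(321)` → a = [[8, 7, 321], [8, 1], [6, 5]]; b = [[8, 7, 321], [8, 1], [6, 5]]
`a.append([9, 7])` → a = [[8, 7, 321], [8, 1], [6, 5], [9, 7]]
`print(b[0])` → prints [8, 7, 321]
`print(len(b))` → prints 3
`print(c[0])` → prints [8, 1]

Answer:
[8, 7, 321]
3
[8, 1]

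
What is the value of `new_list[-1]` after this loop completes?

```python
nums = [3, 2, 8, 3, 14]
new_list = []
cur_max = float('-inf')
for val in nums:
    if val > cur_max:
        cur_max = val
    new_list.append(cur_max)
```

Running max ends at 14
`new_list` takes the values: [] → [3] → [3, 3] → [3, 3, 8] → [3, 3, 8, 8] → [3, 3, 8, 8, 14]
So `new_list[-1]` = 14

Answer: 14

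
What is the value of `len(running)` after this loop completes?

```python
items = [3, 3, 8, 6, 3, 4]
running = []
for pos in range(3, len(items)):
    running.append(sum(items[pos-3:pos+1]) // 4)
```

Number of 4-element averages
`running` takes the values: [] → [5] → [5, 5] → [5, 5, 5]
So `len(running)` = 3

Answer: 3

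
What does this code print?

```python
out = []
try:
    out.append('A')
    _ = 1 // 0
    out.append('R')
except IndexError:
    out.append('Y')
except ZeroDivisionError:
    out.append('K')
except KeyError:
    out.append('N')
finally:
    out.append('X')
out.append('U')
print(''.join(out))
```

Execution trace: 'A' (try body) → 'K' (except ZeroDivisionError) → 'X' (finally) → 'U' (after the try/except). Output: AKXU

Answer: AKXU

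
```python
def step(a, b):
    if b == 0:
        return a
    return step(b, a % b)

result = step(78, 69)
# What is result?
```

step(78, 69) -> step(69, 9) -> step(9, 6) -> step(6, 3) -> step(3, 0) -> 3

Answer: 3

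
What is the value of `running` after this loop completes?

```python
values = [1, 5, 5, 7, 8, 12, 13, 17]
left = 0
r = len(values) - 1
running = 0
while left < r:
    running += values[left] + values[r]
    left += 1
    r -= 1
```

Sum of pairs from ends
`running` takes the values: 0 → 18 → 36 → 53 → 68

Answer: 68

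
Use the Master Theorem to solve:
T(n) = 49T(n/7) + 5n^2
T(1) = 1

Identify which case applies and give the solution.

a=49, b=7, f(n)=5n^2. log_7(49) = 2. Since c=2 = 2, Case 2 applies: T(n) = Θ(n^log_b(a) · log n) = O(n^2 log n).

Answer: O(n^2 log n) - Case 2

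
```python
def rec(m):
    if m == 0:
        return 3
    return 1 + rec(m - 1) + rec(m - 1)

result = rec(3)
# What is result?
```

rec(m) = 1 + 2·rec(m-1), rec(0)=3. Closed form: (3+1)·2^3 - 1 = 31.

Answer: 31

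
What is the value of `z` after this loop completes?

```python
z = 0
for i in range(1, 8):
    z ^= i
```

XOR of 1 to 7
`z` takes the values: 0 → 1 → 3 → 0 → 4 → 1 → 7 → 0

Answer: 0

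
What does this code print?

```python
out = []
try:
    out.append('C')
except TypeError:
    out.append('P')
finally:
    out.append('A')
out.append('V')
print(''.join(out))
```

Execution trace: 'C' (try body, no exception) → 'A' (finally) → 'V' (after the try/except). Output: CAV

Answer: CAV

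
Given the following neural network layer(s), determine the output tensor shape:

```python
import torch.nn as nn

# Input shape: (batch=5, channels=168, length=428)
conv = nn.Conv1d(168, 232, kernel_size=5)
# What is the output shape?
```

Input: (5, 168, 428) -> Output: (5, 232, 424)

Answer: (5, 232, 424)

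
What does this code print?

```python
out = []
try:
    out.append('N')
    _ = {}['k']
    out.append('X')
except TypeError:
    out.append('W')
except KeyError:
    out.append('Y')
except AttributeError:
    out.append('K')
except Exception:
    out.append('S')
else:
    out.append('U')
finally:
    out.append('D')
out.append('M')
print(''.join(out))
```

Execution trace: 'N' (try body) → 'Y' (except KeyError) → 'D' (finally) → 'M' (after the try/except). Output: NYDM

Answer: NYDM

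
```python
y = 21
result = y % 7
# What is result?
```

Trace:
`y = 21` → y = 21
`result = y % 7` → result = 0
So result = 0

Answer: 0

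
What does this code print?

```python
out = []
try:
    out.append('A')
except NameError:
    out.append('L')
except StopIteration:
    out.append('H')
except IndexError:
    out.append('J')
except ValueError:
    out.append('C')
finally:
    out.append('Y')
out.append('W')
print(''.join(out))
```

Execution trace: 'A' (try body, no exception) → 'Y' (finally) → 'W' (after the try/except). Output: AYW

Answer: AYW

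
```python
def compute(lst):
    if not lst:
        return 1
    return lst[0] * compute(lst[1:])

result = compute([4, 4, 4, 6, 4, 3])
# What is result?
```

Product over [4, 4, 4, 6, 4, 3] = 4 * 4 * 4 * 6 * 4 * 3 = 4608

Answer: 4608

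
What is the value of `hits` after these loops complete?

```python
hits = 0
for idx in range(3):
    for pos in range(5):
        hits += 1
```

3 * 5 = 15
`hits` takes the values: 0 → 1 → 2 → 3 → 4 → 5 → 6 → 7 → 8 → 9 → 10 → 11 → 12 → 13 → 14 → 15

Answer: 15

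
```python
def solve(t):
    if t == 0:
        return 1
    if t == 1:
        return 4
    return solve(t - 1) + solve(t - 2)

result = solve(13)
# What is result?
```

Build up from base cases: solve(0)=1, solve(1)=4, solve(2)=5, solve(3)=9, solve(4)=14, solve(5)=23, solve(6)=37, ..., solve(13)=1076

Answer: 1076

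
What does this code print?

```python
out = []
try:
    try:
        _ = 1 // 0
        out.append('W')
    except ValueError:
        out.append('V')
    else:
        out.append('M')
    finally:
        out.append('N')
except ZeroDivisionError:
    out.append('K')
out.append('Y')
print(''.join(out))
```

Execution trace: 'N' (finally) → 'K' (outer except ZeroDivisionError) → 'Y' (after the try/except). Output: NKY

Answer: NKY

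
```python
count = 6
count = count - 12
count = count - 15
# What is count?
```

Trace:
`count = 6` → count = 6
`count = count - 12` → count = -6
`count = count - 15` → count = -21
So count = -21

Answer: -21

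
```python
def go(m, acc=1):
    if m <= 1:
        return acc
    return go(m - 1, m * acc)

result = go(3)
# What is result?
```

Accumulator trace (n, acc): (3, 1) -> (2, 3) -> (1, 6) -> return 6

Answer: 6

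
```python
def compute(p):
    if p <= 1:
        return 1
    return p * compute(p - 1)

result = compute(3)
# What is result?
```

compute(3) = 3 * 2 * 1 = 6

Answer: 6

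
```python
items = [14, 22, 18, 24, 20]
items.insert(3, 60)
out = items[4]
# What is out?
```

Trace:
`items = [14, 22, 18, 24, 20]` → items = [14, 22, 18, 24, 20]
`items.insert(3, 60)` → items = [14, 22, 18, 60, 24, 20]
`out = items[4]` → out = 24
So out = 24

Answer: 24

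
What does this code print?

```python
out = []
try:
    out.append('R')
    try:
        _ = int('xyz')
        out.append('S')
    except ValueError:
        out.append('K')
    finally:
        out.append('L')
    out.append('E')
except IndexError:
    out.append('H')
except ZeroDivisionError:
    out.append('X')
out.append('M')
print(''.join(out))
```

Execution trace: 'R' (try body) → 'K' (inner except ValueError) → 'L' (inner finally) → 'E' (try body, no exception) → 'M' (after the try/except). Output: RKLEM

Answer: RKLEM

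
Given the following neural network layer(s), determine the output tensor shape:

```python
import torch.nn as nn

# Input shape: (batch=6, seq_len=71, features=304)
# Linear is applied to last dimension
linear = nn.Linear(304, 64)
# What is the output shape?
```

Input: (6, 71, 304) -> Output: (6, 71, 64)

Answer: (6, 71, 64)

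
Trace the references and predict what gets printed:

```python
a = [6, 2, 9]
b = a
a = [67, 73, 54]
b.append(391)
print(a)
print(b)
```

Key concept: rebinding vs mutation: a is rebound to a new list, b still points at the original.
Step by step:
`a = [6, 2, 9]` → a = [6, 2, 9]
`b = a` → b = [6, 2, 9] (same object as a)
`a = [67, 73, 54]` → a = [67, 73, 54]
`b.append(391)` → b = [6, 2, 9, 391]
`print(a)` → prints [67, 73, 54]
`print(b)` → prints [6, 2, 9, 391]

Answer:
[67, 73, 54]
[6, 2, 9, 391]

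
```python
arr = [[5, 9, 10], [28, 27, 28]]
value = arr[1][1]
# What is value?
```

Trace:
`arr = [[5, 9, 10], [28, 27, 28]]` → arr = [[5, 9, 10], [28, 27, 28]]
`value = arr[1][1]` → value = 27
So value = 27

Answer: 27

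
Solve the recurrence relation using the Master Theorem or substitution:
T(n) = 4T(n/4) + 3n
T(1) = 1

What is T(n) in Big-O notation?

By Master Theorem: a=4, b=4, f(n)=3n. Since log_4(4) = 1 and f(n) = Θ(n^1), Case 2 applies. T(n) = O(n log n).

Answer: O(n log n)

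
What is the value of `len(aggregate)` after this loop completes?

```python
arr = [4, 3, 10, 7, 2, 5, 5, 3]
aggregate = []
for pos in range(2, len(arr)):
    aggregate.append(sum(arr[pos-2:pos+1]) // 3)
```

Number of 3-element averages
`aggregate` takes the values: [] → [5] → [5, 6] → [5, 6, 6] → [5, 6, 6, 4] → [5, 6, 6, 4, 4] → [5, 6, 6, 4, 4, 4]
So `len(aggregate)` = 6

Answer: 6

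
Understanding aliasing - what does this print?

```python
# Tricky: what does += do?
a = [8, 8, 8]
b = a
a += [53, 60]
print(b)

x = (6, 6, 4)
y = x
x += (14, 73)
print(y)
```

Key concept: += behavior differs for mutable vs immutable.
Step by step:
`a = [8, 8, 8]` → a = [8, 8, 8]
`b = a` → b = [8, 8, 8] (same object as a)
`a += [53, 60]` → a = [8, 8, 8, 53, 60] (same object as b); b = [8, 8, 8, 53, 60] (same object as a)
`print(b)` → prints [8, 8, 8, 53, 60]
`x = (6, 6, 4)` → x = (6, 6, 4)
`y = x` → y = (6, 6, 4)
`x += (14, 73)` → x = (6, 6, 4, 14, 73)
`print(y)` → prints (6, 6, 4)

Answer:
[8, 8, 8, 53, 60]
(6, 6, 4)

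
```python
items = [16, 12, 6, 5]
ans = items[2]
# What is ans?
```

Trace:
`items = [16, 12, 6, 5]` → items = [16, 12, 6, 5]
`ans = items[2]` → ans = 6
So ans = 6

Answer: 6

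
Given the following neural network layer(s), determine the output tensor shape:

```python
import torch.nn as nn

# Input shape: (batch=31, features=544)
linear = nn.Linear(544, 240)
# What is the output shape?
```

Input: (31, 544) -> Output: (31, 240)

Answer: (31, 240)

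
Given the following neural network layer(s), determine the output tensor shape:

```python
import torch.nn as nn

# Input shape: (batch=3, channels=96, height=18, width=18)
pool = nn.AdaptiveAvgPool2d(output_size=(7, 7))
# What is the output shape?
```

Input: (3, 96, 18, 18) -> Output: (3, 96, 7, 7)

Answer: (3, 96, 7, 7)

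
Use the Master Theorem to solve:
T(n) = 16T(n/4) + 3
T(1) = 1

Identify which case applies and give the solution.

a=16, b=4, f(n)=3. log_4(16) = 2. Since c=0 < 2, Case 1 applies: T(n) = Θ(n^log_b(a)) = O(n^2).

Answer: O(n^2) - Case 1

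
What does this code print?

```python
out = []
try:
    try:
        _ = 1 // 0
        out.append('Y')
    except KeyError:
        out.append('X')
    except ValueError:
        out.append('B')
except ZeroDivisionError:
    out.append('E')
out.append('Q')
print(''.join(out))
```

Execution trace: 'E' (outer except ZeroDivisionError) → 'Q' (after the try/except). Output: EQ

Answer: EQ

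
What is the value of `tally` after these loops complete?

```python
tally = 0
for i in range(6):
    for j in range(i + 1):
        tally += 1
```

Triangle: 1 + 2 + ... + 6
`tally` takes the values: 0 → 1 → 2 → 3 → 4 → 5 → 6 → 7 → 8 → 9 → 10 → 11 → 12 → 13 → 14 → 15 → 16 → 17 → 18 → 19 → 20 → 21

Answer: 21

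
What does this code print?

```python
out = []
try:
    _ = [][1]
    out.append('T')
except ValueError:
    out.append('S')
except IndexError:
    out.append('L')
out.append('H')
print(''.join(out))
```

Execution trace: 'L' (except IndexError) → 'H' (after the try/except). Output: LH

Answer: LH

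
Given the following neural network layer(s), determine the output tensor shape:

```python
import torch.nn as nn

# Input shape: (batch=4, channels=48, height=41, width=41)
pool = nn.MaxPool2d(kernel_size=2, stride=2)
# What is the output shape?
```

Input: (4, 48, 41, 41) -> Output: (4, 48, 20, 20)

Answer: (4, 48, 20, 20)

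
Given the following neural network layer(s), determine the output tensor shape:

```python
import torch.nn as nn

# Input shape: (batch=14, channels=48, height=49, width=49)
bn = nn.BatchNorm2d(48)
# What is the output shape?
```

Input: (14, 48, 49, 49) -> Output: (14, 48, 49, 49)

Answer: (14, 48, 49, 49)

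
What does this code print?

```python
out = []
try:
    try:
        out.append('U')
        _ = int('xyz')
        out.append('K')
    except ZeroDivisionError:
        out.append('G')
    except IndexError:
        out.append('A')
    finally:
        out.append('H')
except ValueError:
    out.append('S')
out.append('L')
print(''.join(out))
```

Execution trace: 'U' (try body) → 'H' (finally) → 'S' (outer except ValueError) → 'L' (after the try/except). Output: UHSL

Answer: UHSL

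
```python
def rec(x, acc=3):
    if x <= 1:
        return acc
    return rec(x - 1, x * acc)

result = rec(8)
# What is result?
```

Accumulator trace (n, acc): (8, 3) -> (7, 24) -> (6, 168) -> (5, 1008) -> (4, 5040) -> (3, 20160) -> (2, 60480) -> (1, 120960) -> return 120960

Answer: 120960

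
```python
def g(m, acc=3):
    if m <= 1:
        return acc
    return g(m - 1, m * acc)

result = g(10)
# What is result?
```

Accumulator trace (n, acc): (10, 3) -> (9, 30) -> (8, 270) -> (7, 2160) -> (6, 15120) -> (5, 90720) -> (4, 453600) -> (3, 1814400) -> (2, 5443200) -> (1, 10886400) -> return 10886400

Answer: 10886400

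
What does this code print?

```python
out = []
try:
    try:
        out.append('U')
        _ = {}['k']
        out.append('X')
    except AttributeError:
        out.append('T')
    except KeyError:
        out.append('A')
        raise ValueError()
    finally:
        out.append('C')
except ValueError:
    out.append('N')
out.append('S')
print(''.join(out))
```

Execution trace: 'U' (try body) → 'A' (except KeyError) → 'C' (finally) → 'N' (outer except ValueError) → 'S' (after the try/except). Output: UACNS

Answer: UACNS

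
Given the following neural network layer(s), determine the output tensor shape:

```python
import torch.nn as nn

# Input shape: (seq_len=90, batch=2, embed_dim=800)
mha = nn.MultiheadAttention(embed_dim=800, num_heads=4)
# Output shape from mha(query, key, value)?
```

Input: (90, 2, 800) -> Output: (90, 2, 800)

Answer: (90, 2, 800)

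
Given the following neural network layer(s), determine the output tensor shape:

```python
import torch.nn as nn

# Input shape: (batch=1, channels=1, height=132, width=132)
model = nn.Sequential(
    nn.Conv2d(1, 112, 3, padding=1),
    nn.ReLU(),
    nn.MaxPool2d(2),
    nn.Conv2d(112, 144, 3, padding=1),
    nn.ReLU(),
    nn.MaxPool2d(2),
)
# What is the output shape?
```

Input: (1, 1, 132, 132) -> after first Conv2d: (1, 112, 132, 132) -> after first MaxPool2d: (1, 112, 66, 66) -> after second Conv2d: (1, 144, 66, 66) -> Output: (1, 144, 33, 33)

Answer: (1, 144, 33, 33)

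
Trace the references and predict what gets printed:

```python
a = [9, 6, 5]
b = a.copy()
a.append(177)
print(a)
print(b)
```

Key concept: list.copy() creates independent copy.
Step by step:
`a = [9, 6, 5]` → a = [9, 6, 5]
`b = a.copy()` → b = [9, 6, 5]
`a.append(177)` → a = [9, 6, 5, 177]
`print(a)` → prints [9, 6, 5, 177]
`print(b)` → prints [9, 6, 5]

Answer:
[9, 6, 5, 177]
[9, 6, 5]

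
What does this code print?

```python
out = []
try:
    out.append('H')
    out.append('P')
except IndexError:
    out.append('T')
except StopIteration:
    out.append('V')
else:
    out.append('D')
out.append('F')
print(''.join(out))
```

Execution trace: 'H' (try body) → 'P' (try body, no exception) → 'D' (else) → 'F' (after the try/except). Output: HPDF

Answer: HPDF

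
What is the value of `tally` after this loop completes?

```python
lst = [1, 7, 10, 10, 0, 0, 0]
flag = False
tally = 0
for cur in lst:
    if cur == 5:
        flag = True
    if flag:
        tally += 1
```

Count elements after first 5 in [1, 7, 10, 10, 0, 0, 0]
`tally` takes the values: 0

Answer: 0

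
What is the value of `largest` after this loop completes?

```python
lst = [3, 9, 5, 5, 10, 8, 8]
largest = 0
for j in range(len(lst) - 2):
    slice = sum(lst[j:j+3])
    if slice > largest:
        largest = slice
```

Max sum of 3-element window in [3, 9, 5, 5, 10, 8, 8]
`largest` takes the values: 0 → 17 → 19 → 20 → 23 → 26

Answer: 26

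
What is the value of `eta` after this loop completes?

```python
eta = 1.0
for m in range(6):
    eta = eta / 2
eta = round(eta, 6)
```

Halving LR 6 times: 1 / 2^6
`eta` takes the values: 1.0 → 0.5 → 0.25 → 0.125 → 0.0625 → 0.03125 → 0.015625

Answer: 0.015625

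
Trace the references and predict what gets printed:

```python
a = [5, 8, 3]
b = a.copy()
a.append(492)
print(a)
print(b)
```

Key concept: list.copy() creates independent copy.
Step by step:
`a = [5, 8, 3]` → a = [5, 8, 3]
`b = a.copy()` → b = [5, 8, 3]
`a.append(492)` → a = [5, 8, 3, 492]
`print(a)` → prints [5, 8, 3, 492]
`print(b)` → prints [5, 8, 3]

Answer:
[5, 8, 3, 492]
[5, 8, 3]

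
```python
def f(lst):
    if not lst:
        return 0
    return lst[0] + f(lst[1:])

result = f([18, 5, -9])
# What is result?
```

18 + 5 + (-9) + 0 = 14

Answer: 14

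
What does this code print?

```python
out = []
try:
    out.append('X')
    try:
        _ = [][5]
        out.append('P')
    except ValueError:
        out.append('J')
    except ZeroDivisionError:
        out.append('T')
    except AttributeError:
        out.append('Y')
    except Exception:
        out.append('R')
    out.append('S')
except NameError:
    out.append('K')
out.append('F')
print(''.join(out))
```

Execution trace: 'X' (try body) → 'R' (inner except Exception) → 'S' (try body, no exception) → 'F' (after the try/except). Output: XRSF

Answer: XRSF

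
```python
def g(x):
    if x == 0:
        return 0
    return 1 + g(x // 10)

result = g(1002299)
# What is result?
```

Count of digits of 1002299: 7

Answer: 7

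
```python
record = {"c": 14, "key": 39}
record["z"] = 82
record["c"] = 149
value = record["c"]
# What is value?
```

Trace:
`record = {"c": 14, "key": 39}` → record = {'c': 14, 'key': 39}
`record["z"] = 82` → record = {'c': 14, 'key': 39, 'z': 82}
`record["c"] = 149` → record = {'c': 149, 'key': 39, 'z': 82}
`value = record["c"]` → value = 149
So value = 149

Answer: 149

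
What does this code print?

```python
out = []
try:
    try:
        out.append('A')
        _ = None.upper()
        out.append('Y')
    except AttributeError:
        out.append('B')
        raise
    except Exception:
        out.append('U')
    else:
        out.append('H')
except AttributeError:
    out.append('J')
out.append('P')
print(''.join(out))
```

Execution trace: 'A' (inner try body) → 'B' (inner except AttributeError) → 'J' (outer except AttributeError) → 'P' (after the try/except). Output: ABJP

Answer: ABJP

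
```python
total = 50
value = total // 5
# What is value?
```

Trace:
`total = 50` → total = 50
`value = total // 5` → value = 10
So value = 10

Answer: 10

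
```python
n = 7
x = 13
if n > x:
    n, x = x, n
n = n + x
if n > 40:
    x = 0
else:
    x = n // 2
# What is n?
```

Trace:
`n = 7` → n = 7
`x = 13` → x = 13
`if n > x: ...` → n > x is False → no variable changes
`n = n + x` → n = 20
`if n > 40: ...` → n > 40 is False, take else branch → x = 10
So n = 20

Answer: 20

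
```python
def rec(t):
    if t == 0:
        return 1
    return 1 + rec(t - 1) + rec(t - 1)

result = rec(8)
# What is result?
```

rec(t) = 1 + 2·rec(t-1), rec(0)=1. Closed form: (1+1)·2^8 - 1 = 511.

Answer: 511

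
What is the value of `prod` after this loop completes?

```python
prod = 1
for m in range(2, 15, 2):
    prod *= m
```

Product of even numbers 2 to 14
`prod` takes the values: 1 → 2 → 8 → 48 → 384 → 3840 → 46080 → 645120

Answer: 645120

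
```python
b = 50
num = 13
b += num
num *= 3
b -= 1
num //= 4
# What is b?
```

Trace:
`b = 50` → b = 50
`num = 13` → num = 13
`b += num` → b = 63
`num *= 3` → num = 39
`b -= 1` → b = 62
`num //= 4` → num = 9
So b = 62

Answer: 62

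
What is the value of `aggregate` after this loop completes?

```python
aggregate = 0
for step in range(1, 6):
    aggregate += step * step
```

Sum of squares 1² to 5² = 55
`aggregate` takes the values: 0 → 1 → 5 → 14 → 30 → 55

Answer: 55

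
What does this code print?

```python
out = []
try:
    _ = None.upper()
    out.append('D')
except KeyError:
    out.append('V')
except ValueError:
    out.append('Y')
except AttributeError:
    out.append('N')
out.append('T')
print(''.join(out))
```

Execution trace: 'N' (except AttributeError) → 'T' (after the try/except). Output: NT

Answer: NT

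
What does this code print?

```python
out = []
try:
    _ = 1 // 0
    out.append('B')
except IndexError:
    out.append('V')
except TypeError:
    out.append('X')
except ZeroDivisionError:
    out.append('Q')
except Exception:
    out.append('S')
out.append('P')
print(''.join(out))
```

Execution trace: 'Q' (except ZeroDivisionError) → 'P' (after the try/except). Output: QP

Answer: QP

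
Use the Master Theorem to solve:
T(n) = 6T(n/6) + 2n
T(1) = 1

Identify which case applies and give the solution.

a=6, b=6, f(n)=2n. log_6(6) = 1. Since c=1 = 1, Case 2 applies: T(n) = Θ(n^log_b(a) · log n) = O(n log n).

Answer: O(n log n) - Case 2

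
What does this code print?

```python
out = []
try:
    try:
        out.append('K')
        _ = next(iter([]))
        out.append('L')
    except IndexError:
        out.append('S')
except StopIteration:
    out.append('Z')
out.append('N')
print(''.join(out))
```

Execution trace: 'K' (try body) → 'Z' (outer except StopIteration) → 'N' (after the try/except). Output: KZN

Answer: KZN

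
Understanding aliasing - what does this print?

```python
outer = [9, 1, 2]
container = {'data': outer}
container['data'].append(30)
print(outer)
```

Key concept: dict holds reference to list.
Step by step:
`outer = [9, 1, 2]` → outer = [9, 1, 2]
`container = {'data': outer}` → container = {'data': [9, 1, 2]}
`container['data'].append(30)` → outer = [9, 1, 2, 30]; container = {'data': [9, 1, 2, 30]}
`print(outer)` → prints [9, 1, 2, 30]

Answer: [9, 1, 2, 30]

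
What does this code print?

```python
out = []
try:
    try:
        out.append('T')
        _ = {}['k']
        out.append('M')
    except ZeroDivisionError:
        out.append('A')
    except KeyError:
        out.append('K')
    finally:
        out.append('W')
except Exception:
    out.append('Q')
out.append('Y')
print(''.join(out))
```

Execution trace: 'T' (inner try body) → 'K' (inner except KeyError) → 'W' (inner finally) → 'Y' (after the try/except). Output: TKWY

Answer: TKWY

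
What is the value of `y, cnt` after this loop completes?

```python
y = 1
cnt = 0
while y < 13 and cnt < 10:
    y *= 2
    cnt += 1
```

Double until >= 13 or 10 iterations
`y, cnt` takes the values: (1, 0) → (2, 0) → (2, 1) → (4, 1) → (4, 2) → (8, 2) → (8, 3) → (16, 3) → (16, 4)

Answer: 16, 4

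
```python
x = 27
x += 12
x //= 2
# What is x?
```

Trace:
`x = 27` → x = 27
`x += 12` → x = 39
`x //= 2` → x = 19
So x = 19

Answer: 19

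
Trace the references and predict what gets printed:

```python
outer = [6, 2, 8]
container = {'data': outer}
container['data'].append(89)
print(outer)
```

Key concept: dict holds reference to list.
Step by step:
`outer = [6, 2, 8]` → outer = [6, 2, 8]
`container = {'data': outer}` → container = {'data': [6, 2, 8]}
`container['data'].append(89)` → outer = [6, 2, 8, 89]; container = {'data': [6, 2, 8, 89]}
`print(outer)` → prints [6, 2, 8, 89]

Answer: [6, 2, 8, 89]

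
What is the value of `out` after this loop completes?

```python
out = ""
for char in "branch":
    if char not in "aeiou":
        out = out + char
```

Remove vowels from 'branch'
`out` takes the values: "" → "b" → "br" → "brn" → "brnc" → "brnch"

Answer: "brnch"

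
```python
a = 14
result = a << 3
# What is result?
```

Trace:
`a = 14` → a = 14
`result = a << 3` → result = 112
So result = 112

Answer: 112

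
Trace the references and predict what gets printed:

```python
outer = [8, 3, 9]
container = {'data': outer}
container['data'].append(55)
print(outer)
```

Key concept: dict holds reference to list.
Step by step:
`outer = [8, 3, 9]` → outer = [8, 3, 9]
`container = {'data': outer}` → container = {'data': [8, 3, 9]}
`container['data'].append(55)` → outer = [8, 3, 9, 55]; container = {'data': [8, 3, 9, 55]}
`print(outer)` → prints [8, 3, 9, 55]

Answer: [8, 3, 9, 55]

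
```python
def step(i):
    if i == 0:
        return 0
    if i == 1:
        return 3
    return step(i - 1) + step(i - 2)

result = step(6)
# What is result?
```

Build up from base cases: step(0)=0, step(1)=3, step(2)=3, step(3)=6, step(4)=9, step(5)=15, step(6)=24

Answer: 24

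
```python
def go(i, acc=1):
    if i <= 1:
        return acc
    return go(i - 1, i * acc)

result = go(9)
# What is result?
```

Accumulator trace (n, acc): (9, 1) -> (8, 9) -> (7, 72) -> (6, 504) -> (5, 3024) -> (4, 15120) -> (3, 60480) -> (2, 181440) -> (1, 362880) -> return 362880

Answer: 362880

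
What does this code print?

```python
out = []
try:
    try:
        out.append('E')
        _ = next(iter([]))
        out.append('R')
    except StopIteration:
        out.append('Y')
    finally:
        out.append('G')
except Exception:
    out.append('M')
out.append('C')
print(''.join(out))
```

Execution trace: 'E' (inner try body) → 'Y' (inner except StopIteration) → 'G' (inner finally) → 'C' (after the try/except). Output: EYGC

Answer: EYGC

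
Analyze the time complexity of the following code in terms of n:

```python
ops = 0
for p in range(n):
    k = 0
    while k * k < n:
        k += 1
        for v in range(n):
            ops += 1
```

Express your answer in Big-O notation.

Each loop level contributes: n × √n × n. Multiplying the contributions gives O(n^2√n).

Answer: O(n^2√n)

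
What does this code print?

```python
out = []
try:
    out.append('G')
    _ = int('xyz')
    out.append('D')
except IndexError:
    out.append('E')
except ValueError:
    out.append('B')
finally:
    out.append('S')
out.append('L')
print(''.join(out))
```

Execution trace: 'G' (try body) → 'B' (except ValueError) → 'S' (finally) → 'L' (after the try/except). Output: GBSL

Answer: GBSL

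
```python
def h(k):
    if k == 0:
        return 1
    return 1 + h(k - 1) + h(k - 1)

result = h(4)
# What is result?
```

h(k) = 1 + 2·h(k-1), h(0)=1. Closed form: (1+1)·2^4 - 1 = 31.

Answer: 31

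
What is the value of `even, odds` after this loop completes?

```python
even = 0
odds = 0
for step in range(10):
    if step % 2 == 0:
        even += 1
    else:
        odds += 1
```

Count evens and odds in range(10)
`even, odds` takes the values: (0, 0) → (1, 0) → (1, 1) → (2, 1) → (2, 2) → (3, 2) → (3, 3) → (4, 3) → (4, 4) → (5, 4) → (5, 5)

Answer: 5, 5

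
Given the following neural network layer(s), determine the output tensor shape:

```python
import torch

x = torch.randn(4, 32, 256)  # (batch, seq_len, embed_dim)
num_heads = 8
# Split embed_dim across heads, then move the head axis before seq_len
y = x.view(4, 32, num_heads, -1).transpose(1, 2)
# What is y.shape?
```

Input: (4, 32, 256) -> head_dim = 256 // 8 = 32; after view: (4, 32, 8, 32) -> after transpose(1, 2): (4, 8, 32, 32) -> Output: (4, 8, 32, 32)

Answer: (4, 8, 32, 32)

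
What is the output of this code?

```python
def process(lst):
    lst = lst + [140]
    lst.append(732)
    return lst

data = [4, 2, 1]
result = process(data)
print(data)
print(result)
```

Key concept: rebinding parameter vs mutation.
Step by step:
`data = [4, 2, 1]` → data = [4, 2, 1]
`result = process(data)` → result = [4, 2, 1, 140, 732]
`print(data)` → prints [4, 2, 1]
`print(result)` → prints [4, 2, 1, 140, 732]

Answer:
[4, 2, 1]
[4, 2, 1, 140, 732]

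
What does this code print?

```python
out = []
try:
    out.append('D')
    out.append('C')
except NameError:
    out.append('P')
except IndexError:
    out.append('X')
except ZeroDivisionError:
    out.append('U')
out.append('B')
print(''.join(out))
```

Execution trace: 'D' (try body) → 'C' (try body, no exception) → 'B' (after the try/except). Output: DCB

Answer: DCB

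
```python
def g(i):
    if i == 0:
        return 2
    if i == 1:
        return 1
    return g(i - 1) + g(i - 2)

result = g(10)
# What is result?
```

Build up from base cases: g(0)=2, g(1)=1, g(2)=3, g(3)=4, g(4)=7, g(5)=11, g(6)=18, ..., g(10)=123

Answer: 123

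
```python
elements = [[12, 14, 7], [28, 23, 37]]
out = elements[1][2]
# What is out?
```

Trace:
`elements = [[12, 14, 7], [28, 23, 37]]` → elements = [[12, 14, 7], [28, 23, 37]]
`out = elements[1][2]` → out = 37
So out = 37

Answer: 37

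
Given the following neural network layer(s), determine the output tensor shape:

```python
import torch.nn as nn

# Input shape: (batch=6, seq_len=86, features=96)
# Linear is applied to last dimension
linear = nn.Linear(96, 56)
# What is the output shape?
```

Input: (6, 86, 96) -> Output: (6, 86, 56)

Answer: (6, 86, 56)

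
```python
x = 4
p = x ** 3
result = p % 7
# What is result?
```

Trace:
`x = 4` → x = 4
`p = x ** 3` → p = 64
`result = p % 7` → result = 1
So result = 1

Answer: 1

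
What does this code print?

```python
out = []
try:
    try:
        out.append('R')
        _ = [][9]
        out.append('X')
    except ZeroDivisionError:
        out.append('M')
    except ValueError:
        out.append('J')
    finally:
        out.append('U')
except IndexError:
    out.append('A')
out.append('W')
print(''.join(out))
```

Execution trace: 'R' (try body) → 'U' (finally) → 'A' (outer except IndexError) → 'W' (after the try/except). Output: RUAW

Answer: RUAW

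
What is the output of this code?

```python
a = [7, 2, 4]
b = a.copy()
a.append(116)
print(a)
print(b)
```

Key concept: list.copy() creates independent copy.
Step by step:
`a = [7, 2, 4]` → a = [7, 2, 4]
`b = a.copy()` → b = [7, 2, 4]
`a.append(116)` → a = [7, 2, 4, 116]
`print(a)` → prints [7, 2, 4, 116]
`print(b)` → prints [7, 2, 4]

Answer:
[7, 2, 4, 116]
[7, 2, 4]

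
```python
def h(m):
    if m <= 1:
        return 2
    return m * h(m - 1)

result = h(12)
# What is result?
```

h(12) = 12 * 11 * 10 * 9 * 8 * 7 * 6 * 5 * 4 * 3 * 2 * 2 = 958003200

Answer: 958003200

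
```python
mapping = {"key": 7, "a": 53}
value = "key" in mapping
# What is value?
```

Trace:
`mapping = {"key": 7, "a": 53}` → mapping = {'key': 7, 'a': 53}
`value = "key" in mapping` → value = True
So value = True

Answer: True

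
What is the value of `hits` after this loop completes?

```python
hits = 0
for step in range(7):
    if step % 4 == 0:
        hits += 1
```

Count numbers divisible by 4 in range(7)
`hits` takes the values: 0 → 1 → 2

Answer: 2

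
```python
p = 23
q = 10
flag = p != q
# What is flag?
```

Trace:
`p = 23` → p = 23
`q = 10` → q = 10
`flag = p != q` → flag = True
So flag = True

Answer: True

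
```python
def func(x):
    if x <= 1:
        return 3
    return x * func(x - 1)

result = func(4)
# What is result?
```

func(4) = 4 * 3 * 2 * 3 = 72

Answer: 72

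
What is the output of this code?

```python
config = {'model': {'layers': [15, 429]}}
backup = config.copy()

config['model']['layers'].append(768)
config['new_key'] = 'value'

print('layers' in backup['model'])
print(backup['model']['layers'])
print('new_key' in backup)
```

Key concept: shallow copy gotcha with nested dict.
Step by step:
`config = {'model': {'layers': [15, 429]}}` → config = {'model': {'layers': [15, 429]}}
`backup = config.copy()` → backup = {'model': {'layers': [15, 429]}}
`config['model']['layers'].append(768)` → config = {'model': {'layers': [15, 429, 768]}}; backup = {'model': {'layers': [15, 429, 768]}}
`config['new_key'] = 'value'` → config = {'model': {'layers': [15, 429, 768]}, 'new_key': 'value'}
`print('layers' in backup['model'])` → prints True
`print(backup['model']['layers'])` → prints [15, 429, 768]
`print('new_key' in backup)` → prints False

Answer:
True
[15, 429, 768]
False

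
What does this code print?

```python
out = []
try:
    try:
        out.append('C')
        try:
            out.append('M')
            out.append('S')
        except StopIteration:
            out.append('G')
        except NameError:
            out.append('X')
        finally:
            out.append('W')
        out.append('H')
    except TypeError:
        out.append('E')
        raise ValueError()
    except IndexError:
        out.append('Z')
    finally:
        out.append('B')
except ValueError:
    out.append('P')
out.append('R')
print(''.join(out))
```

Execution trace: 'C' (try body) → 'M' (inner try body) → 'S' (inner try body, no exception) → 'W' (inner finally) → 'H' (try body, no exception) → 'B' (finally) → 'R' (after the try/except). Output: CMSWHBR

Answer: CMSWHBR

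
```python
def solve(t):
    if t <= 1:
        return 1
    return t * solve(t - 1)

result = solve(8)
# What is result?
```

solve(8) = 8 * 7 * 6 * 5 * 4 * 3 * 2 * 1 = 40320

Answer: 40320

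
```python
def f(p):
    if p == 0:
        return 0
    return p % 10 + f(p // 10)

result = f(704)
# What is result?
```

Sum of digits of 704: 4 + 0 + 7 = 11

Answer: 11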